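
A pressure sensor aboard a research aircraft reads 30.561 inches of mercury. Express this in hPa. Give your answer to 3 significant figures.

1 inHg = 33.8639 hPa, so 30.561 × 33.8639 = 1030 hPa.

1030 hPa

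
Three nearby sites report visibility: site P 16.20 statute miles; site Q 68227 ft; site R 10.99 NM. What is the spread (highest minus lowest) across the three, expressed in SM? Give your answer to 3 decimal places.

3.553 SM

site Q: 68227 ft = 12.92178 SM.
site R: 10.99 nmi = 12.64707 SM.
Spread: 16.20000 − 12.64707 = 3.553 SM.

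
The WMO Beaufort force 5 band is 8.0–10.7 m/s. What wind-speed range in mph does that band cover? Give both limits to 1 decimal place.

8.0–10.7 m/s × 2.237 = 17.9–23.9 mph.

17.9 to 23.9 mph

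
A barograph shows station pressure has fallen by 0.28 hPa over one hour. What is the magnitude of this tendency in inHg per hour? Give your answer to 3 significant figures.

0.28 hPa / 1 h × 0.02953 inHg/hPa = 0.00827 inHg/h.

0.00827 inHg per hour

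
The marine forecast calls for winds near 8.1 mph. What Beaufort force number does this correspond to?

Beaufort force 3

8.1 mph = 3.6 m/s, which is Beaufort 3 (gentle breeze, 3.4–5.4 m/s).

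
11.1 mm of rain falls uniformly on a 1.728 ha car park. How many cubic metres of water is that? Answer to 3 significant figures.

192 cubic metres

Area: 1.728 ha = 17280 m².
1 mm over 1 m² is 1 L, so volume = 11.1 × 17280 = 191808 L = 192 m³.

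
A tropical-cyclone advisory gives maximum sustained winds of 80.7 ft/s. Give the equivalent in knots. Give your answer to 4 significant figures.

47.81 kt

1 ft/s = 0.592484 kt, so 80.7 × 0.592484 = 47.81 kt.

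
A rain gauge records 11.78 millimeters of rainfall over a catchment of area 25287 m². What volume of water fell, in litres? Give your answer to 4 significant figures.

1 mm over 1 m² is 1 L, so volume = 11.78 × 25287 = 297880.86 L ≈ 297900 L.

297900 litres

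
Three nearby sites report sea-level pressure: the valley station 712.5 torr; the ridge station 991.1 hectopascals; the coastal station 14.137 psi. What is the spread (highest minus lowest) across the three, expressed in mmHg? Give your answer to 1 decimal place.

30.9 mmHg

the ridge station: 991.1 hPa = 743.386 mmHg.
the coastal station: 14.137 psi = 731.094 mmHg.
Spread: 743.386 − 712.500 = 30.9 mmHg.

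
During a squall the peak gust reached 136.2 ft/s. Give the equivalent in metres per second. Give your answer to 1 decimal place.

41.5 m/s

1 ft/s = 0.3048 m/s, so 136.2 × 0.3048 = 41.5 m/s.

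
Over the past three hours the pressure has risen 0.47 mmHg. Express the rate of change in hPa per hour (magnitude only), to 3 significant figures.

0.47 mmHg / 3 h × 1.33322 hPa/mmHg = 0.209 hPa/h.

0.209 hPa per hour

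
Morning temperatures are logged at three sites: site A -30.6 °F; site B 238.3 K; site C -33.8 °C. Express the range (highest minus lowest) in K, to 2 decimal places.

1.05 K

site A: -30.6 °F = -34.778 °C.
site B: 238.3 K = -34.850 °C.
Spread: (-33.800) − (-34.850) = 1.050 °C.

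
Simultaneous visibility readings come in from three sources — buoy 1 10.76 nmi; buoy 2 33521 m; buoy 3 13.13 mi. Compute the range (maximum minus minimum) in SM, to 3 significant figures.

buoy 1: 10.76 nmi = 12.3824 SM.
buoy 2: 33521 m = 20.8290 SM.
Spread: 20.8290 − 12.3824 = 8.45 SM.

8.45 SM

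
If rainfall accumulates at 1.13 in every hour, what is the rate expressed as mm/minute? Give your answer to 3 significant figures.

1.13 in/hour × 25.4 mm/in × 0.0166667 hour/minute = 0.478 mm/minute.

0.478 mm/minute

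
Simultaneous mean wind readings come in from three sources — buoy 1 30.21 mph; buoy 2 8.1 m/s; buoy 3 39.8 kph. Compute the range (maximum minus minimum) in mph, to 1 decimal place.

12.1 mph

buoy 2: 8.1 m/s = 18.119 mph.
buoy 3: 39.8 km/h = 24.731 mph.
Spread: 30.210 − 18.119 = 12.1 mph.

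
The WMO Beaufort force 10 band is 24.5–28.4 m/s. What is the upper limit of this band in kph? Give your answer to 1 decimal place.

24.5–28.4 m/s × 3.6 = 88.2–102.2 km/h.

102.2 km/h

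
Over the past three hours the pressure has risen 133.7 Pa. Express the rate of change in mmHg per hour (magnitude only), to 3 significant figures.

0.334 mmHg per hour

133.7 Pa / 3 h × 0.00750062 mmHg/Pa = 0.334 mmHg/h.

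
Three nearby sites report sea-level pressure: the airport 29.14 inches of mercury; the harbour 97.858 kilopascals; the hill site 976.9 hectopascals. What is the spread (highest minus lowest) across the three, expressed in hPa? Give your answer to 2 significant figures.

the airport: 29.14 inHg = 986.794 hPa.
the harbour: 97.858 kPa = 978.580 hPa.
Spread: 986.794 − 976.900 = 9.9 hPa.

9.9 hPa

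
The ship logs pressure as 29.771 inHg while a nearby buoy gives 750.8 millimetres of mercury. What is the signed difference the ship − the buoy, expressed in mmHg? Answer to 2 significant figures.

5.4 mmHg

the ship: 29.771 inHg = 756.183 mmHg.
Difference: 756.183 − 750.800 = 5.4 mmHg.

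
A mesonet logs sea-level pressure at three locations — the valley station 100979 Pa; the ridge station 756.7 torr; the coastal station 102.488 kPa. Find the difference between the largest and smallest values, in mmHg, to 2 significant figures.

the valley station: 100979 Pa = 757.40 mmHg.
the coastal station: 102.488 kPa = 768.72 mmHg.
Spread: 768.72 − 756.70 = 12 mmHg.

12 mmHg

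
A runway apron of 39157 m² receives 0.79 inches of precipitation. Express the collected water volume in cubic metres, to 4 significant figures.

Depth: 0.79 in × 25.4 = 20.066 mm.
1 mm over 1 m² is 1 L, so volume = 20.066 × 39157 = 785724.36 L = 785.7 m³.

785.7 cubic metres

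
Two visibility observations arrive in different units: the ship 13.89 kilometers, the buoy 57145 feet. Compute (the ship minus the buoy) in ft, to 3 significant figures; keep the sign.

-11600 ft

the ship: 13.89 km = 45570.87 ft.
Difference: 45570.87 − 57145.00 = -11600 ft.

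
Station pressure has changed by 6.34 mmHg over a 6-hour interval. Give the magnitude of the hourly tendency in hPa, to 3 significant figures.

6.34 mmHg / 6 h × 1.33322 hPa/mmHg = 1.41 hPa/h.

1.41 hPa per hour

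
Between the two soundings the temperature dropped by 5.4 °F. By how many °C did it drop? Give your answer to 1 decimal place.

For a temperature change the 32° offset cancels: Δ°C = 5.4 × 0.5556 = 3.0 °C.

3.0 °C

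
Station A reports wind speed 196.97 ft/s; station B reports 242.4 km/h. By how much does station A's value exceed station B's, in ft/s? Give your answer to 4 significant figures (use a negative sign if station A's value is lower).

station B: 242.4 km/h = 220.9099 ft/s.
Difference: 196.9700 − 220.9099 = -23.94 ft/s.

-23.94 ft/s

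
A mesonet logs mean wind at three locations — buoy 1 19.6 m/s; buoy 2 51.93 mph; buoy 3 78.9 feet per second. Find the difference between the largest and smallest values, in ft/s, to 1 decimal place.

buoy 1: 19.6 m/s = 64.304 ft/s.
buoy 2: 51.93 mph = 76.164 ft/s.
Spread: 78.900 − 64.304 = 14.6 ft/s.

14.6 ft/s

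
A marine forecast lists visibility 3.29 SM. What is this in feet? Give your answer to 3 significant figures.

17400 ft

1 SM = 5280 ft, so 3.29 × 5280 = 17400 ft.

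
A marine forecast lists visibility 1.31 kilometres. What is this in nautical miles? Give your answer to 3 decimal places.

0.707 nmi

1 km = 0.539957 nmi, so 1.31 × 0.539957 = 0.707 nmi.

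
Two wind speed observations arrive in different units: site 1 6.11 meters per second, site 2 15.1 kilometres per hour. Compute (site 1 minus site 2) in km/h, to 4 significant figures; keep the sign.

6.896 km/h

site 1: 6.11 m/s = 21.99600 km/h.
Difference: 21.99600 − 15.10000 = 6.896 km/h.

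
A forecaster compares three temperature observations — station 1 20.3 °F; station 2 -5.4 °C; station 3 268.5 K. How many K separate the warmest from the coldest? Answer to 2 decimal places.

1.85 K

station 1: 20.3 °F = -6.500 °C.
station 3: 268.5 K = -4.650 °C.
Spread: (-4.650) − (-6.500) = 1.850 °C.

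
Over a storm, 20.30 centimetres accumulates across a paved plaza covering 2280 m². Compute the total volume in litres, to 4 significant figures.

462800 litres

Depth: 20.30 cm × 10 = 203 mm.
1 mm over 1 m² is 1 L, so volume = 203 × 2280 = 462840 L ≈ 462800 L.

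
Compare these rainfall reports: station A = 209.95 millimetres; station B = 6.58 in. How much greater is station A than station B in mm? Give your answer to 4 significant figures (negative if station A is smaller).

42.82 mm

station B: 6.58 in = 167.1320 mm.
Difference: 209.9500 − 167.1320 = 42.82 mm.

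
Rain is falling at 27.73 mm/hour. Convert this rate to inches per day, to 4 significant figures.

27.73 mm/hour × 0.0393701 in/mm × 24 hour/day = 26.20 in/day.

26.20 in/day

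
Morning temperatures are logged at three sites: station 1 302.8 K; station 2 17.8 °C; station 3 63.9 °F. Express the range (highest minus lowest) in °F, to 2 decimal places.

21.47 °F

station 1: 302.8 K = 29.650 °C.
station 3: 63.9 °F = 17.722 °C.
Spread: 29.650 − 17.722 = 11.928 °C = 21.47 °F.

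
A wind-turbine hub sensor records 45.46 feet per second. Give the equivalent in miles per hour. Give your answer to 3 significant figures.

31.0 mph

1 ft/s = 0.681818 mph, so 45.46 × 0.681818 = 31.0 mph.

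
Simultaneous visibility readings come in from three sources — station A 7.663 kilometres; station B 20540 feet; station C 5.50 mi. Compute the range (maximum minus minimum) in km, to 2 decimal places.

station B: 20540 ft = 6.2606 km.
station C: 5.50 SM = 8.8514 km.
Spread: 8.8514 − 6.2606 = 2.59 km.

2.59 km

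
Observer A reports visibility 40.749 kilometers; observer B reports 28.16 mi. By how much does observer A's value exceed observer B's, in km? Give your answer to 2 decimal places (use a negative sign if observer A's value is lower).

observer B: 28.16 SM = 45.3191 km.
Difference: 40.7490 − 45.3191 = -4.57 km.

-4.57 km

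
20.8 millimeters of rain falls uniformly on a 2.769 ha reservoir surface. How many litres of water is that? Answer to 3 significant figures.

576000 litres

Area: 2.769 ha = 27690 m².
1 mm over 1 m² is 1 L, so volume = 20.8 × 27690 = 575952 L ≈ 576000 L.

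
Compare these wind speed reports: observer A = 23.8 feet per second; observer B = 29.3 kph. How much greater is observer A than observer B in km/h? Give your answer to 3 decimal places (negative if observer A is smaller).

-3.185 km/h

observer A: 23.8 ft/s = 26.11526 km/h.
Difference: 26.11526 − 29.30000 = -3.185 km/h.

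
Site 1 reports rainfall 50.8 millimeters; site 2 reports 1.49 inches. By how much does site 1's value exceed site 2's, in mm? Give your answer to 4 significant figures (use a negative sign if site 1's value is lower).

site 2: 1.49 in = 37.8460 mm.
Difference: 50.8000 − 37.8460 = 12.95 mm.

12.95 mm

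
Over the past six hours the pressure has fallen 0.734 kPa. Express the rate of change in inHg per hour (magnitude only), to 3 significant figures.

0.734 kPa / 6 h × 0.2953 inHg/kPa = 0.0361 inHg/h.

0.0361 inHg per hour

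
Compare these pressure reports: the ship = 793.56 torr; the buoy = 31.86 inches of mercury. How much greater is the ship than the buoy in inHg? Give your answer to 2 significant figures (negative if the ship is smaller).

the ship: 793.56 mmHg = 31.2425 inHg.
Difference: 31.2425 − 31.8600 = -0.62 inHg.

-0.62 inHg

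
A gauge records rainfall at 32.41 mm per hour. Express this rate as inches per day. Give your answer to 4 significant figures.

30.62 in/day

32.41 mm/hour × 0.0393701 in/mm × 24 hour/day = 30.62 in/day.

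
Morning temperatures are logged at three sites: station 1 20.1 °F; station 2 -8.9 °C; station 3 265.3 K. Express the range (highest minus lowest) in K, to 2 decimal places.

station 1: 20.1 °F = -6.611 °C.
station 3: 265.3 K = -7.850 °C.
Spread: (-6.611) − (-8.900) = 2.289 °C.

2.29 K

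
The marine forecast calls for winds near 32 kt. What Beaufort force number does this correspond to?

32 kt lies in the Beaufort 7 band (near gale, 28–33 kt).

Beaufort force 7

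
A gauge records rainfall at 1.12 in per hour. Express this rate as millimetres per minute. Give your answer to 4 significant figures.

1.12 in/hour × 25.4 mm/in × 0.0166667 hour/minute = 0.4741 mm/minute.

0.4741 mm/minute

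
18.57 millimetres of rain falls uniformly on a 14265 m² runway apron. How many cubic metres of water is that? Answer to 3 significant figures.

265 cubic metres

1 mm over 1 m² is 1 L, so volume = 18.57 × 14265 = 264901.05 L = 265 m³.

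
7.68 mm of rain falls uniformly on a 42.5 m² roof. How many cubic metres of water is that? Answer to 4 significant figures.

0.3264 cubic metres

1 mm over 1 m² is 1 L, so volume = 7.68 × 42.5 = 326.4 L = 0.3264 m³.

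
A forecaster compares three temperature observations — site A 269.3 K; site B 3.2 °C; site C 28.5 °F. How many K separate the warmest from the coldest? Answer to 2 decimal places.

7.05 K

site A: 269.3 K = -3.850 °C.
site C: 28.5 °F = -1.944 °C.
Spread: 3.200 − (-3.850) = 7.050 °C.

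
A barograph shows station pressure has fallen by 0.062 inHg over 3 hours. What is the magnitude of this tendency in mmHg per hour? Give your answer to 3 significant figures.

0.062 inHg / 3 h × 25.4 mmHg/inHg = 0.525 mmHg/h.

0.525 mmHg per hour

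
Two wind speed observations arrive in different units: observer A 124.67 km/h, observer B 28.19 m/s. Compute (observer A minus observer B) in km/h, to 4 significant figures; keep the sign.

observer B: 28.19 m/s = 101.4840 km/h.
Difference: 124.6700 − 101.4840 = 23.19 km/h.

23.19 km/h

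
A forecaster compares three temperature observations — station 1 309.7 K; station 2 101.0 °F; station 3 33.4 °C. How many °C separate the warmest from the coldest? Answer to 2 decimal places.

station 1: 309.7 K = 36.550 °C.
station 2: 101.0 °F = 38.333 °C.
Spread: 38.333 − 33.400 = 4.933 °C.

4.93 °C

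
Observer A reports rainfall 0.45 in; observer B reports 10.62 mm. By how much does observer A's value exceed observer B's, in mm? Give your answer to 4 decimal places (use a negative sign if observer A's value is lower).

observer A: 0.45 in = 11.430000 mm.
Difference: 11.430000 − 10.620000 = 0.8100 mm.

0.8100 mm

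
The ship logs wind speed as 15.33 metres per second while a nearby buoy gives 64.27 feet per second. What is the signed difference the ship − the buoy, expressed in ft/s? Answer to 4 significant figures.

the ship: 15.33 m/s = 50.2953 ft/s.
Difference: 50.2953 − 64.2700 = -13.97 ft/s.

-13.97 ft/s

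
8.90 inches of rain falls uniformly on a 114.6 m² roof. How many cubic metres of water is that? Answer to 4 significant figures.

Depth: 8.90 in × 25.4 = 226.06 mm.
1 mm over 1 m² is 1 L, so volume = 226.06 × 114.6 = 25906.476 L = 25.91 m³.

25.91 cubic metres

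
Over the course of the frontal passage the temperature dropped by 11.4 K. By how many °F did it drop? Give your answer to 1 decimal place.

For a temperature change the 32° offset cancels: Δ°F = 11.4 × 1.8 = 20.5 °F.

20.5 °F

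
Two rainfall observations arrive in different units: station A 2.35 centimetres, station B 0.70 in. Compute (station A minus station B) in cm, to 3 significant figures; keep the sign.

0.572 cm

station B: 0.70 in = 1.77800 cm.
Difference: 2.35000 − 1.77800 = 0.572 cm.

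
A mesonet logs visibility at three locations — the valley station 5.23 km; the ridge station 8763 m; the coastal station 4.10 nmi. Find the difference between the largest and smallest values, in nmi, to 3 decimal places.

1.908 nmi

the valley station: 5.23 km = 2.82397 nmi.
the ridge station: 8763 m = 4.73164 nmi.
Spread: 4.73164 − 2.82397 = 1.908 nmi.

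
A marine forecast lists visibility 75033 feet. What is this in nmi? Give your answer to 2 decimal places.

12.35 nmi

1 ft = 0.000164579 nmi, so 75033 × 0.000164579 = 12.35 nmi.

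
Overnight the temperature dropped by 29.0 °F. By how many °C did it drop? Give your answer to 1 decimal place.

16.1 °C

For a temperature change the 32° offset cancels: Δ°C = 29.0 × 0.5556 = 16.1 °C.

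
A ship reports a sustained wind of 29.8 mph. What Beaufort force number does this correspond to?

29.8 mph = 13.3 m/s, which is Beaufort 6 (strong breeze, 10.8–13.8 m/s).

Beaufort force 6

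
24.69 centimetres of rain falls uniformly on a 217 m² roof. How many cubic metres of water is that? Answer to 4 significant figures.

Depth: 24.69 cm × 10 = 246.9 mm.
1 mm over 1 m² is 1 L, so volume = 246.9 × 217 = 53577.3 L = 53.58 m³.

53.58 cubic metres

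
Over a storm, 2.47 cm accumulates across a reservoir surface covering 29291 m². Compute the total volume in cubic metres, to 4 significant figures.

Depth: 2.47 cm × 10 = 24.7 mm.
1 mm over 1 m² is 1 L, so volume = 24.7 × 29291 = 723487.7 L = 723.5 m³.

723.5 cubic metres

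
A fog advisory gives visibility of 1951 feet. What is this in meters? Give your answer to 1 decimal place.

594.7 m

1 ft = 0.3048 m, so 1951 × 0.3048 = 594.7 m.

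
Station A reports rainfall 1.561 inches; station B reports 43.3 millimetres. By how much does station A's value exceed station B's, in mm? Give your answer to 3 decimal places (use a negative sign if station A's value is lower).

-3.651 mm

station A: 1.561 in = 39.64940 mm.
Difference: 39.64940 − 43.30000 = -3.651 mm.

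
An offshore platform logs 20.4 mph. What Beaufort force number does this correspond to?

20.4 mph = 9.1 m/s, which is Beaufort 5 (fresh breeze, 8.0–10.7 m/s).

Beaufort force 5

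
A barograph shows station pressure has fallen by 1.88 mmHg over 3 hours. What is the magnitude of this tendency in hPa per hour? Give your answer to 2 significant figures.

1.88 mmHg / 3 h × 1.33322 hPa/mmHg = 0.84 hPa/h.

0.84 hPa per hour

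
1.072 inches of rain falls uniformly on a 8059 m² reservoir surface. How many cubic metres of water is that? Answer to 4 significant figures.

219.4 cubic metres

Depth: 1.072 in × 25.4 = 27.2288 mm.
1 mm over 1 m² is 1 L, so volume = 27.2288 × 8059 = 219436.9 L = 219.4 m³.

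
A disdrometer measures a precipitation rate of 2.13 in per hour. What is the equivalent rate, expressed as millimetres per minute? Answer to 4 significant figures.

2.13 in/hour × 25.4 mm/in × 0.0166667 hour/minute = 0.9017 mm/minute.

0.9017 mm/minute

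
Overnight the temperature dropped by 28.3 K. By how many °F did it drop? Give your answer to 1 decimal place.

50.9 °F

Converting a difference, only the 9/5 scale factor applies: Δ°F = 28.3 × 1.8 = 50.9 °F.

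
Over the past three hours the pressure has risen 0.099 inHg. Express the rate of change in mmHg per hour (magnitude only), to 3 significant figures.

0.838 mmHg per hour

0.099 inHg / 3 h × 25.4 mmHg/inHg = 0.838 mmHg/h.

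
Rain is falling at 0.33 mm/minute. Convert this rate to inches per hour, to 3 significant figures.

0.33 mm/minute × 0.0393701 in/mm × 60 minute/hour = 0.780 in/hour.

0.780 in/hour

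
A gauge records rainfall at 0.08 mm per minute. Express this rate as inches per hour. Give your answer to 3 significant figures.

0.189 in/hour

0.08 mm/minute × 0.0393701 in/mm × 60 minute/hour = 0.189 in/hour.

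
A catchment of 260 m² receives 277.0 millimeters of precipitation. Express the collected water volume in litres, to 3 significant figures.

72000 litres

1 mm over 1 m² is 1 L, so volume = 277 × 260 = 72020 L ≈ 72000 L.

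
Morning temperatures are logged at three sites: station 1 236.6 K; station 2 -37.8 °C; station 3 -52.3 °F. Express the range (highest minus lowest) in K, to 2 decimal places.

10.28 K

station 1: 236.6 K = -36.550 °C.
station 3: -52.3 °F = -46.833 °C.
Spread: (-36.550) − (-46.833) = 10.283 °C.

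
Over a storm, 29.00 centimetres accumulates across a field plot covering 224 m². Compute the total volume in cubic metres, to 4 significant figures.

Depth: 29.00 cm × 10 = 290 mm.
1 mm over 1 m² is 1 L, so volume = 290 × 224 = 64960 L = 64.96 m³.

64.96 cubic metres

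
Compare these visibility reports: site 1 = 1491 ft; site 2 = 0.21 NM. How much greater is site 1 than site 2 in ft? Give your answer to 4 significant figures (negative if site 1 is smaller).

215.0 ft

site 2: 0.21 nmi = 1275.984 ft.
Difference: 1491.000 − 1275.984 = 215.0 ft.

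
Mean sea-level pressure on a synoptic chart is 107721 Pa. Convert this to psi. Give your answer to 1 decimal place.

15.6 psi

1 Pa = 0.000145038 psi, so 107721 × 0.000145038 = 15.6 psi.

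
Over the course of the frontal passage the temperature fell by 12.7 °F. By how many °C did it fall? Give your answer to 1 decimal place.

7.1 °C

A change of 1 °C equals a change of 1.8 °F: Δ°C = 12.7 × 0.5556 = 7.1 °C.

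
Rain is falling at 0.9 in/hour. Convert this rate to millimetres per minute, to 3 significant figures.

0.9 in/hour × 25.4 mm/in × 0.0166667 hour/minute = 0.381 mm/minute.

0.381 mm/minute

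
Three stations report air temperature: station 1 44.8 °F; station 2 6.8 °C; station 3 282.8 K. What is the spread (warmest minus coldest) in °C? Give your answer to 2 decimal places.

2.85 °C

station 1: 44.8 °F = 7.111 °C.
station 3: 282.8 K = 9.650 °C.
Spread: 9.650 − 6.800 = 2.850 °C.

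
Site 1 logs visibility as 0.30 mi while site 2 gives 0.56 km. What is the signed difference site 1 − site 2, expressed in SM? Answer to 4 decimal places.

-0.0480 SM

site 2: 0.56 km = 0.347968 SM.
Difference: 0.300000 − 0.347968 = -0.0480 SM.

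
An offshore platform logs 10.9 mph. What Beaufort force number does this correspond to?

10.9 mph = 4.9 m/s, which is Beaufort 3 (gentle breeze, 3.4–5.4 m/s).

Beaufort force 3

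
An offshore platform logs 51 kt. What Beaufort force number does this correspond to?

Beaufort force 10

51 kt lies in the Beaufort 10 band (storm, 48–55 kt).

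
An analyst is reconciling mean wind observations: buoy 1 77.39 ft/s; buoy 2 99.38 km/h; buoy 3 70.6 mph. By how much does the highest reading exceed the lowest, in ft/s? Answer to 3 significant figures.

26.2 ft/s

buoy 2: 99.38 km/h = 90.569 ft/s.
buoy 3: 70.6 mph = 103.547 ft/s.
Spread: 103.547 − 77.390 = 26.2 ft/s.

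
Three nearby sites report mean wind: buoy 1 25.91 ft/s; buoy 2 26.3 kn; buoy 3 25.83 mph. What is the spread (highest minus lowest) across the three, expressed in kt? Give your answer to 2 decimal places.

10.95 kt

buoy 1: 25.91 ft/s = 15.3513 kt.
buoy 3: 25.83 mph = 22.4457 kt.
Spread: 26.3000 − 15.3513 = 10.95 kt.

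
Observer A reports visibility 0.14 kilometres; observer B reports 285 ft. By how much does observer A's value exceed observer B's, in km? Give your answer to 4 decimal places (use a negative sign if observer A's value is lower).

observer B: 285 ft = 0.086868 km.
Difference: 0.140000 − 0.086868 = 0.0531 km.

0.0531 km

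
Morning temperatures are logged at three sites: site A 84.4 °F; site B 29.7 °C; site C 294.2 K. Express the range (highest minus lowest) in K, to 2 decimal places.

site A: 84.4 °F = 29.111 °C.
site C: 294.2 K = 21.050 °C.
Spread: 29.700 − 21.050 = 8.650 °C.

8.65 K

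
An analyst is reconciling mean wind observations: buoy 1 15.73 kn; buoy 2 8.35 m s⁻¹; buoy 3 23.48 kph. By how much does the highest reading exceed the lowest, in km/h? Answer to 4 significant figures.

buoy 1: 15.73 kt = 29.13196 km/h.
buoy 2: 8.35 m/s = 30.06000 km/h.
Spread: 30.06000 − 23.48000 = 6.580 km/h.

6.580 km/h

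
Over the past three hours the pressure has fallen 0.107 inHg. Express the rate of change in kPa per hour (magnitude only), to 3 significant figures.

0.107 inHg / 3 h × 3.38639 kPa/inHg = 0.121 kPa/h.

0.121 kPa per hour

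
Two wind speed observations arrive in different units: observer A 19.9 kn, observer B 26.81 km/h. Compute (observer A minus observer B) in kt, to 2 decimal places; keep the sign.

5.42 kt

observer B: 26.81 km/h = 14.4762 kt.
Difference: 19.9000 − 14.4762 = 5.42 kt.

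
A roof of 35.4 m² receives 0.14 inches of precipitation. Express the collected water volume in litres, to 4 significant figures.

125.9 litres

Depth: 0.14 in × 25.4 = 3.556 mm.
1 mm over 1 m² is 1 L, so volume = 3.556 × 35.4 = 125.8824 L ≈ 125.9 L.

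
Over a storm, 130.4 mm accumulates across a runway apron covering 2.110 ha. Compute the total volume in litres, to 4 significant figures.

2751000 litres

Area: 2.110 ha = 21100 m².
1 mm over 1 m² is 1 L, so volume = 130.4 × 21100 = 2751440 L ≈ 2751000 L.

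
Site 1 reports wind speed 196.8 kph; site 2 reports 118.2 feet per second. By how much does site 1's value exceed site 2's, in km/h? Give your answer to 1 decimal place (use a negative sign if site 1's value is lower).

site 2: 118.2 ft/s = 129.698 km/h.
Difference: 196.800 − 129.698 = 67.1 km/h.

67.1 km/h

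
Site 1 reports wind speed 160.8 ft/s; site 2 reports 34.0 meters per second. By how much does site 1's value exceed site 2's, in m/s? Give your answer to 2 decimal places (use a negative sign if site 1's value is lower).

15.01 m/s

site 1: 160.8 ft/s = 49.0118 m/s.
Difference: 49.0118 − 34.0000 = 15.01 m/s.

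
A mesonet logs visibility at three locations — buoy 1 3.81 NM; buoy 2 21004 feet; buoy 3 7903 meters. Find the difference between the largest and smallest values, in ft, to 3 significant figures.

4920 ft

buoy 1: 3.81 nmi = 23150.00 ft.
buoy 3: 7903 m = 25928.48 ft.
Spread: 25928.48 − 21004.00 = 4920 ft.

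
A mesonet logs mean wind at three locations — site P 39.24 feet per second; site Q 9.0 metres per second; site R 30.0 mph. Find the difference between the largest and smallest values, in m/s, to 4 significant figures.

4.411 m/s

site P: 39.24 ft/s = 11.96035 m/s.
site R: 30.0 mph = 13.41120 m/s.
Spread: 13.41120 − 9.00000 = 4.411 m/s.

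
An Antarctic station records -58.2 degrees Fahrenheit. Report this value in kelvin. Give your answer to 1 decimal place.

First to °C: -50.11 °C.
Then to K: 223.0 K.

223.0 K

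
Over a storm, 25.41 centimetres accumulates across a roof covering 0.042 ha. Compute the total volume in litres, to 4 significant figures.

106700 litres

Depth: 25.41 cm × 10 = 254.1 mm.
Area: 0.042 ha = 420 m².
1 mm over 1 m² is 1 L, so volume = 254.1 × 420 = 106722 L ≈ 106700 L.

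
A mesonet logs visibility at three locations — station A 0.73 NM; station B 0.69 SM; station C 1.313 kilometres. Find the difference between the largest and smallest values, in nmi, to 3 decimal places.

station B: 0.69 SM = 0.59959 nmi.
station C: 1.313 km = 0.70896 nmi.
Spread: 0.73000 − 0.59959 = 0.130 nmi.

0.130 nmi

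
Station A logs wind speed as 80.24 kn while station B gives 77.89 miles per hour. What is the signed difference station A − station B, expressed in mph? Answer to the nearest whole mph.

14 mph

station A: 80.24 kt = 92.34 mph.
Difference: 92.34 − 77.89 = 14 mph.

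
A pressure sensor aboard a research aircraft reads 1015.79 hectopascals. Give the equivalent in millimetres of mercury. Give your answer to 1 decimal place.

1 hPa = 0.750062 mmHg, so 1015.79 × 0.750062 = 761.9 mmHg.

761.9 mmHg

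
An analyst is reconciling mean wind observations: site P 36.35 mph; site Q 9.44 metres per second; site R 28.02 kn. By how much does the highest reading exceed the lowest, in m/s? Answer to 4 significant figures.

site P: 36.35 mph = 16.24990 m/s.
site R: 28.02 kt = 14.41473 m/s.
Spread: 16.24990 − 9.44000 = 6.810 m/s.

6.810 m/s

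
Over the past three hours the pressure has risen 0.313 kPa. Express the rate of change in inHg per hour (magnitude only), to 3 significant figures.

0.313 kPa / 3 h × 0.2953 inHg/kPa = 0.0308 inHg/h.

0.0308 inHg per hour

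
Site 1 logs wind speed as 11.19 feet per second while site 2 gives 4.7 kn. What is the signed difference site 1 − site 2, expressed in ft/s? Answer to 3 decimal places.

3.257 ft/s

site 2: 4.7 kt = 7.93271 ft/s.
Difference: 11.19000 − 7.93271 = 3.257 ft/s.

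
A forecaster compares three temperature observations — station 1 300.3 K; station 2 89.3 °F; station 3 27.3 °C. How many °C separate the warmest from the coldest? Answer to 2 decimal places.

station 1: 300.3 K = 27.150 °C.
station 2: 89.3 °F = 31.833 °C.
Spread: 31.833 − 27.150 = 4.683 °C.

4.68 °C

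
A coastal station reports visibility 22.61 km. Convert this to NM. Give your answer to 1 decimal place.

12.2 nmi

1 km = 0.539957 nmi, so 22.61 × 0.539957 = 12.2 nmi.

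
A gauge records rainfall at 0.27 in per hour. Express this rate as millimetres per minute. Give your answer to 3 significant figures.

0.114 mm/minute

0.27 in/hour × 25.4 mm/in × 0.0166667 hour/minute = 0.114 mm/minute.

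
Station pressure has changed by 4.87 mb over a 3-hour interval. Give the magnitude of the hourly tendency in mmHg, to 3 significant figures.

4.87 mb / 3 h × 0.750062 mmHg/mb = 1.22 mmHg/h.

1.22 mmHg per hour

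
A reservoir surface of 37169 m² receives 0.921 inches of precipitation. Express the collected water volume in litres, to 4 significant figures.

869500 litres

Depth: 0.921 in × 25.4 = 23.3934 mm.
1 mm over 1 m² is 1 L, so volume = 23.3934 × 37169 = 869509.28 L ≈ 869500 L.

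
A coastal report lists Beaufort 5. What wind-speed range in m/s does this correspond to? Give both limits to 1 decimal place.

Beaufort 5 (fresh breeze) spans 8.0–10.7 m/s.

8.0 to 10.7 m/s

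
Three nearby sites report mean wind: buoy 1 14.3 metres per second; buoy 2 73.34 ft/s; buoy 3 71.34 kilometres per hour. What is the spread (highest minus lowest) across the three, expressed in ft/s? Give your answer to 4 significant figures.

buoy 1: 14.3 m/s = 46.9160 ft/s.
buoy 3: 71.34 km/h = 65.0153 ft/s.
Spread: 73.3400 − 46.9160 = 26.42 ft/s.

26.42 ft/s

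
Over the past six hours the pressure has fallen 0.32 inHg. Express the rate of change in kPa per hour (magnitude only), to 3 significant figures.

0.181 kPa per hour

0.32 inHg / 6 h × 3.38639 kPa/inHg = 0.181 kPa/h.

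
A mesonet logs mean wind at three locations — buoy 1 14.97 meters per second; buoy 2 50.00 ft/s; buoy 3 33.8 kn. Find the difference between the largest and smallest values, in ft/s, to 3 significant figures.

7.93 ft/s

buoy 1: 14.97 m/s = 49.1142 ft/s.
buoy 3: 33.8 kt = 57.0480 ft/s.
Spread: 57.0480 − 49.1142 = 7.93 ft/s.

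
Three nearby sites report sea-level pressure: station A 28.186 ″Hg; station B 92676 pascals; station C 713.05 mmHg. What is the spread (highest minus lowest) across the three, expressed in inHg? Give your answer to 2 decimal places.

station B: 92676 Pa = 27.3672 inHg.
station C: 713.05 mmHg = 28.0728 inHg.
Spread: 28.1860 − 27.3672 = 0.82 inHg.

0.82 inHg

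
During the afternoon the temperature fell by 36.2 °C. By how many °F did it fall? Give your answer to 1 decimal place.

A change of 1 °C equals a change of 1.8 °F: Δ°F = 36.2 × 1.8 = 65.2 °F.

65.2 °F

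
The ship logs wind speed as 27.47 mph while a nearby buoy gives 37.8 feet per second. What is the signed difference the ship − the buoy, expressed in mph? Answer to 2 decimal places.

1.70 mph

the buoy: 37.8 ft/s = 25.7727 mph.
Difference: 27.4700 − 25.7727 = 1.70 mph.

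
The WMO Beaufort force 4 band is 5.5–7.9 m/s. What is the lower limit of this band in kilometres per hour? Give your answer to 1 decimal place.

5.5–7.9 m/s × 3.6 = 19.8–28.4 km/h.

19.8 km/h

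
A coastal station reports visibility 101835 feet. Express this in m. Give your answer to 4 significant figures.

1 ft = 0.3048 m, so 101835 × 0.3048 = 31040 m.

31040 m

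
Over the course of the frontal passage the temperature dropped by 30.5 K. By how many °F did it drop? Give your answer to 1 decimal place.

For a temperature change the 32° offset cancels: Δ°F = 30.5 × 1.8 = 54.9 °F.

54.9 °F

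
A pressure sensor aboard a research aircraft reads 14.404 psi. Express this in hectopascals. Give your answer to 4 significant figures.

1 psi = 68.9476 hPa, so 14.404 × 68.9476 = 993.1 hPa.

993.1 hPa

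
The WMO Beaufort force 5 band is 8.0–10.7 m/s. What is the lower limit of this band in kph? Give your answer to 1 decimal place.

28.8 km/h

8.0–10.7 m/s × 3.6 = 28.8–38.5 km/h.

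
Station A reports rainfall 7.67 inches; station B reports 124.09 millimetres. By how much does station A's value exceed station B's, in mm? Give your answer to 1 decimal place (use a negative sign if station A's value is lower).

station A: 7.67 in = 194.818 mm.
Difference: 194.818 − 124.090 = 70.7 mm.

70.7 mm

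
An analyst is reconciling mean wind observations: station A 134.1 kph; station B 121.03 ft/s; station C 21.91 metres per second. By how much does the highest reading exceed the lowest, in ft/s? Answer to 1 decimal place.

station A: 134.1 km/h = 122.211 ft/s.
station C: 21.91 m/s = 71.883 ft/s.
Spread: 122.211 − 71.883 = 50.3 ft/s.

50.3 ft/s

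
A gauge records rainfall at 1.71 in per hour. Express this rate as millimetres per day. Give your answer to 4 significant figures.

1.71 in/hour × 25.4 mm/in × 24 hour/day = 1042 mm/day.

1042 mm/day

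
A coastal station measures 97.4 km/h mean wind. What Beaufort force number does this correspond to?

97.4 km/h = 27.1 m/s, which is Beaufort 10 (storm, 24.5–28.4 m/s).

Beaufort force 10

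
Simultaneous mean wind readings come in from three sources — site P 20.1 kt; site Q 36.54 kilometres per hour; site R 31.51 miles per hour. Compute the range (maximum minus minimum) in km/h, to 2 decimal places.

14.17 km/h

site P: 20.1 kt = 37.2252 km/h.
site R: 31.51 mph = 50.7104 km/h.
Spread: 50.7104 − 36.5400 = 14.17 km/h.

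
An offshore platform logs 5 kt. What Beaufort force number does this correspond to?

5 kt lies in the Beaufort 2 band (light breeze, 4–6 kt).

Beaufort force 2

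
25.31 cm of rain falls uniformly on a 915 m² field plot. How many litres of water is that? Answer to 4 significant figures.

231600 litres

Depth: 25.31 cm × 10 = 253.1 mm.
1 mm over 1 m² is 1 L, so volume = 253.1 × 915 = 231586.5 L ≈ 231600 L.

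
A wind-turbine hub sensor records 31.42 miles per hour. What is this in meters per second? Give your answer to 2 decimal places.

1 mph = 0.44704 m/s, so 31.42 × 0.44704 = 14.05 m/s.

14.05 m/s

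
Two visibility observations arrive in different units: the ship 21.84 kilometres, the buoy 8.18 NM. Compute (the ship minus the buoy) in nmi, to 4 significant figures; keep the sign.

3.613 nmi

the ship: 21.84 km = 11.79266 nmi.
Difference: 11.79266 − 8.18000 = 3.613 nmi.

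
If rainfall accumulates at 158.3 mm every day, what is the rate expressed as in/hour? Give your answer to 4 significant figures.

0.2597 in/hour

158.3 mm/day × 0.0393701 in/mm × 0.0416667 day/hour = 0.2597 in/hour.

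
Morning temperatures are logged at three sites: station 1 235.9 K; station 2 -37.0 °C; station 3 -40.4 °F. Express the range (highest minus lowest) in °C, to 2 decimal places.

3.22 °C

station 1: 235.9 K = -37.250 °C.
station 3: -40.4 °F = -40.222 °C.
Spread: (-37.000) − (-40.222) = 3.222 °C.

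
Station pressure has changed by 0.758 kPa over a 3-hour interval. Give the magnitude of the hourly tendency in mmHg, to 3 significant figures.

0.758 kPa / 3 h × 7.50062 mmHg/kPa = 1.90 mmHg/h.

1.90 mmHg per hour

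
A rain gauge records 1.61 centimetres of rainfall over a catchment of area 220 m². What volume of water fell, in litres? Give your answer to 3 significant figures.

Depth: 1.61 cm × 10 = 16.1 mm.
1 mm over 1 m² is 1 L, so volume = 16.1 × 220 = 3542 L ≈ 3540 L.

3540 litres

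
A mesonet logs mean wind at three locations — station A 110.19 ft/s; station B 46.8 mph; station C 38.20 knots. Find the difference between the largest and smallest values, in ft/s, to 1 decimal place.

station B: 46.8 mph = 68.640 ft/s.
station C: 38.20 kt = 64.474 ft/s.
Spread: 110.190 − 64.474 = 45.7 ft/s.

45.7 ft/s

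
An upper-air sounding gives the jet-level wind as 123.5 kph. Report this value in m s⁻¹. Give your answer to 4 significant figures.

1 km/h = 0.277778 m/s, so 123.5 × 0.277778 = 34.31 m/s.

34.31 m/s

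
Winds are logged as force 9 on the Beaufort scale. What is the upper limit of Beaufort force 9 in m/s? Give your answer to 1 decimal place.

Beaufort 9 (strong gale) spans 20.8–24.4 m/s.

24.4 m/s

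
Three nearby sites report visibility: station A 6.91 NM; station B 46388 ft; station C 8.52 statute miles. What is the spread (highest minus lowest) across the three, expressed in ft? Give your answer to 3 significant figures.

4400 ft

station A: 6.91 nmi = 41985.96 ft.
station C: 8.52 SM = 44985.60 ft.
Spread: 46388.00 − 41985.96 = 4400 ft.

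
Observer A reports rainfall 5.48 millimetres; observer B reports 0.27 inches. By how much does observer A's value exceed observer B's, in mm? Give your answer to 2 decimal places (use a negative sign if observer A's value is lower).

observer B: 0.27 in = 6.8580 mm.
Difference: 5.4800 − 6.8580 = -1.38 mm.

-1.38 mm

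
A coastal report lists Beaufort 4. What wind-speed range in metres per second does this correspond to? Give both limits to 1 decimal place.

5.5 to 7.9 m/s

Beaufort 4 (moderate breeze) spans 5.5–7.9 m/s.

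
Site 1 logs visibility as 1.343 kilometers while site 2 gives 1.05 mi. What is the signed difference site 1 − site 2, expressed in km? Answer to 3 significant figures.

-0.347 km

site 2: 1.05 SM = 1.68981 km.
Difference: 1.34300 − 1.68981 = -0.347 km.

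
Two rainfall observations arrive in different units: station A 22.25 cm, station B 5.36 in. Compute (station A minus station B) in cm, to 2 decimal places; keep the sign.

station B: 5.36 in = 13.6144 cm.
Difference: 22.2500 − 13.6144 = 8.64 cm.

8.64 cm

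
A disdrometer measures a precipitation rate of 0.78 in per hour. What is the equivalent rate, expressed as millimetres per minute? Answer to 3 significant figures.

0.330 mm/minute

0.78 in/hour × 25.4 mm/in × 0.0166667 hour/minute = 0.330 mm/minute.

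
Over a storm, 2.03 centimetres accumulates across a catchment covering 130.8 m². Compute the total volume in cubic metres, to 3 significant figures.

Depth: 2.03 cm × 10 = 20.3 mm.
1 mm over 1 m² is 1 L, so volume = 20.3 × 130.8 = 2655.24 L = 2.66 m³.

2.66 cubic metres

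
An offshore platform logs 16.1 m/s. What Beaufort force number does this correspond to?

16.1 m/s lies in the Beaufort 7 band (near gale, 13.9–17.1 m/s).

Beaufort force 7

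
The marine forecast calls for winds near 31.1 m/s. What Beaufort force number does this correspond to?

31.1 m/s lies in the Beaufort 11 band (violent storm, 28.5–32.6 m/s).

Beaufort force 11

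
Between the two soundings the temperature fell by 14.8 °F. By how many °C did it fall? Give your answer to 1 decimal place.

8.2 °C

Converting a difference, only the 9/5 scale factor applies: Δ°C = 14.8 × 0.5556 = 8.2 °C.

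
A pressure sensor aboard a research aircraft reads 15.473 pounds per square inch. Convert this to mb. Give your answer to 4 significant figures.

1067 mb

1 psi = 68.9476 mb, so 15.473 × 68.9476 = 1067 mb.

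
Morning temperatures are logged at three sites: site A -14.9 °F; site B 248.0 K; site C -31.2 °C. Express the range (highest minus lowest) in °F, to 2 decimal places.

site A: -14.9 °F = -26.056 °C.
site B: 248.0 K = -25.150 °C.
Spread: (-25.150) − (-31.200) = 6.050 °C = 10.89 °F.

10.89 °F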